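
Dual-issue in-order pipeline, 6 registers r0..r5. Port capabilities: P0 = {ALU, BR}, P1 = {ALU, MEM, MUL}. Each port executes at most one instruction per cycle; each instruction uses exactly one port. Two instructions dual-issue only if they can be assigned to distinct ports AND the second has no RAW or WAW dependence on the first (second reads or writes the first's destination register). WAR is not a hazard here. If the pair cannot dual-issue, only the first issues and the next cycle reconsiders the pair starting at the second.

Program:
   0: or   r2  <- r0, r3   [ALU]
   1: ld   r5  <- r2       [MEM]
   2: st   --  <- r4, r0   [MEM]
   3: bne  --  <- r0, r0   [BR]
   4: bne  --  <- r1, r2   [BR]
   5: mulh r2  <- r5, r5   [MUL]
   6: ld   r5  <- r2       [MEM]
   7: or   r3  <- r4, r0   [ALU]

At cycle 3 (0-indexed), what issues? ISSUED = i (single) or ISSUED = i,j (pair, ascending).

[0] i0  or  -- RAW r2
[1] i1  ld  -- no-port MEM/MEM
[2] i2/i3  st+bne  -- dual
[3] i4/i5  bne+mulh  -- dual
[4] i6/i7  ld+or  -- dual

ISSUED = 4,5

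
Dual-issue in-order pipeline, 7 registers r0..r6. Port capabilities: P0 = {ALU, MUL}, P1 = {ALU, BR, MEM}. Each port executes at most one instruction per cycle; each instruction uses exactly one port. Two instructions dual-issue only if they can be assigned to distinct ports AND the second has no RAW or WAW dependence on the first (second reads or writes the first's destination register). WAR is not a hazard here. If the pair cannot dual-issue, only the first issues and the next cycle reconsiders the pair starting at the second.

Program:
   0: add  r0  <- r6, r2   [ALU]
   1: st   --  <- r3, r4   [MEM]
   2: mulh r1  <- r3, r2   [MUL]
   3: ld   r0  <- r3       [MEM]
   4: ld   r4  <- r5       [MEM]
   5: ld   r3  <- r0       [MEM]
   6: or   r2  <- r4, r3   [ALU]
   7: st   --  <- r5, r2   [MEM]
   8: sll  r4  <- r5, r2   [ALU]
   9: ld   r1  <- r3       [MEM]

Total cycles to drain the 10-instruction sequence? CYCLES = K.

CYCLES = 7

c0: i0,i1 add st  2-wide
c1: i2,i3 mulh ld  2-wide
c2: i4 ld  no-port MEM/MEM
c3: i5 ld  RAW r3
c4: i6 or  RAW r2
c5: i7,i8 st sll  2-wide
c6: i9 ld  tail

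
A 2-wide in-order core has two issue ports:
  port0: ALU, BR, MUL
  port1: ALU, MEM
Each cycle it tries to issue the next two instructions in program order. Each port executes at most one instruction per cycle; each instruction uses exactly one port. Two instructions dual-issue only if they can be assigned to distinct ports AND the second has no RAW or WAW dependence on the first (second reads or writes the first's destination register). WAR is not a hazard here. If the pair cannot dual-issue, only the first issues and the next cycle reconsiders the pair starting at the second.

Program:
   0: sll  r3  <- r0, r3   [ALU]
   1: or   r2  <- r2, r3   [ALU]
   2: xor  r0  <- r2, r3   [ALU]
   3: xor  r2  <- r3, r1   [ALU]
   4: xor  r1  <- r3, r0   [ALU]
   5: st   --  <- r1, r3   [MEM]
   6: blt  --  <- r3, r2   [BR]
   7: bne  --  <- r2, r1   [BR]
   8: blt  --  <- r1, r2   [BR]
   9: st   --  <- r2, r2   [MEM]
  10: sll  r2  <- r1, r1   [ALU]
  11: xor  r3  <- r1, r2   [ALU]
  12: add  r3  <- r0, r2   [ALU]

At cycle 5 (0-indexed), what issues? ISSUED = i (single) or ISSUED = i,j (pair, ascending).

ISSUED = 7

[0] i0  sll.ALU  -- RAW r3
[1] i1  or.ALU  -- RAW r2
[2] i2,i3  xor.ALU/xor.ALU  -- dual
[3] i4  xor.ALU  -- RAW r1
[4] i5,i6  st.MEM/blt.BR  -- dual
[5] i7  bne.BR  -- no-port BR/BR
[6] i8,i9  blt.BR/st.MEM  -- dual
[7] i10  sll.ALU  -- RAW r2
[8] i11  xor.ALU  -- WAW r3
[9] i12  add.ALU  -- tail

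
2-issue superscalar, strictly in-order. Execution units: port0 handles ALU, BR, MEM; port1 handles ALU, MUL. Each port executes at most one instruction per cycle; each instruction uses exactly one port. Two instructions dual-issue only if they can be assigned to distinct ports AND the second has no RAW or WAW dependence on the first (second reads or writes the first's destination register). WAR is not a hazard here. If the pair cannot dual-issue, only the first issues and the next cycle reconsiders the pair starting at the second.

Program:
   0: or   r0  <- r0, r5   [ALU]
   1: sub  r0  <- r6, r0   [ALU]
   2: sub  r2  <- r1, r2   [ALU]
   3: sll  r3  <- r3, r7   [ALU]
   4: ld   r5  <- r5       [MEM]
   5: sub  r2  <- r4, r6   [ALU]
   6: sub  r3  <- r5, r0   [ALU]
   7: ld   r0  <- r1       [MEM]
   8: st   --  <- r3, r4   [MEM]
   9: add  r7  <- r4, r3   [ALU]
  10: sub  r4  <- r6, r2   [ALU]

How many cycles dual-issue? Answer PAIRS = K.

0. or.ALU @i0  | RAW+WAW r0
1. sub.ALU+sub.ALU @i1&i2  | 2-wide
2. sll.ALU+ld.MEM @i3&i4  | 2-wide
3. sub.ALU+sub.ALU @i5&i6  | 2-wide
4. ld.MEM @i7  | no-port MEM/MEM
5. st.MEM+add.ALU @i8&i9  | 2-wide
6. sub.ALU @i10  | tail

PAIRS = 4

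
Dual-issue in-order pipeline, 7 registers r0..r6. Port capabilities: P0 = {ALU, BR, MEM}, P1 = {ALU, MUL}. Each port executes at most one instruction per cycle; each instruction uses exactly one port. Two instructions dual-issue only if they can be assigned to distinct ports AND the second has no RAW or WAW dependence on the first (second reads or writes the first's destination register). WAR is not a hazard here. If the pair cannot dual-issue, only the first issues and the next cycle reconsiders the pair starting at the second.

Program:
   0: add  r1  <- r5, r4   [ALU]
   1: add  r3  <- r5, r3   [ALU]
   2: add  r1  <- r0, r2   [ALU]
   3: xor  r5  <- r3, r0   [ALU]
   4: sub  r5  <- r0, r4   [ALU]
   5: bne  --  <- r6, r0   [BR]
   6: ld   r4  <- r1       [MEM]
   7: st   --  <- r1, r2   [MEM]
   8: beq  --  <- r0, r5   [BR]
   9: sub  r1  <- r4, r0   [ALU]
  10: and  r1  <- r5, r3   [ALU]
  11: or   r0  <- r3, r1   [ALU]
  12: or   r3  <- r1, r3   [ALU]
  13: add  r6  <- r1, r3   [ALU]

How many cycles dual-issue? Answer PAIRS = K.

0. add.ALU/add.ALU @i0&i1  | 2-wide
1. add.ALU/xor.ALU @i2&i3  | 2-wide
2. sub.ALU/bne.BR @i4&i5  | 2-wide
3. ld.MEM @i6  | no-port MEM/MEM
4. st.MEM @i7  | no-port MEM/BR
5. beq.BR/sub.ALU @i8&i9  | 2-wide
6. and.ALU @i10  | RAW r1
7. or.ALU/or.ALU @i11&i12  | 2-wide
8. add.ALU @i13  | tail

PAIRS = 5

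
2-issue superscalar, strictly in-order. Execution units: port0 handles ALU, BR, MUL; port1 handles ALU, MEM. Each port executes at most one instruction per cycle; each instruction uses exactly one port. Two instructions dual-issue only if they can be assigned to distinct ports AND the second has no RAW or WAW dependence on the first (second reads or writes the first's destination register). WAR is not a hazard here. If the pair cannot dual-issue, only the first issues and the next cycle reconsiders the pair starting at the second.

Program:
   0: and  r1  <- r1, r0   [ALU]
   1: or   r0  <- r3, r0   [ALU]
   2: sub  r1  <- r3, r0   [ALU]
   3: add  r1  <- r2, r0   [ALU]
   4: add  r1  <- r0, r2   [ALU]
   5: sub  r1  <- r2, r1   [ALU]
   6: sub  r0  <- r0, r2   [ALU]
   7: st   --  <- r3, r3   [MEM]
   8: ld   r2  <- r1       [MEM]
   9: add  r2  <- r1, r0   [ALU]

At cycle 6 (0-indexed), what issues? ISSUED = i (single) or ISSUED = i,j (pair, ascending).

0. and;or @i0+i1  | pair
1. sub @i2  | WAW r1
2. add @i3  | WAW r1
3. add @i4  | RAW+WAW r1
4. sub;sub @i5+i6  | pair
5. st @i7  | no-port MEM/MEM
6. ld @i8  | WAW r2
7. add @i9  | tail

ISSUED = 8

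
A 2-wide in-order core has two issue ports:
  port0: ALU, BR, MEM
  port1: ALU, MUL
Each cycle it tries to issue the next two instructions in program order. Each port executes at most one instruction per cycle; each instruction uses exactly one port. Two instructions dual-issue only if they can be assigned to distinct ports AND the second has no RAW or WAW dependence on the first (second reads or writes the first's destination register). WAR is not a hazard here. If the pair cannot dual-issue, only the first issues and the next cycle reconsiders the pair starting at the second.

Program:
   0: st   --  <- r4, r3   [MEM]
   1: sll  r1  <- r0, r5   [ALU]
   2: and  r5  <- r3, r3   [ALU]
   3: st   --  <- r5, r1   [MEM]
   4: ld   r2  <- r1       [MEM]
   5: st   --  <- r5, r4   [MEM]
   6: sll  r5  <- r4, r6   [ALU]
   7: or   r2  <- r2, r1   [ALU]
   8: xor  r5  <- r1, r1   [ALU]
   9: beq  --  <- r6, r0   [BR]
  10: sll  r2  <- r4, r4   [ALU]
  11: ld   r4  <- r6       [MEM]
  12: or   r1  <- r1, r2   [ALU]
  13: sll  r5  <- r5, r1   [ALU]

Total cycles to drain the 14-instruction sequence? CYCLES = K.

  cy0 -> i0/i1 (st/sll) dual
  cy1 -> i2 (and) RAW r5
  cy2 -> i3 (st) no-port MEM/MEM
  cy3 -> i4 (ld) no-port MEM/MEM
  cy4 -> i5/i6 (st/sll) dual
  cy5 -> i7/i8 (or/xor) dual
  cy6 -> i9/i10 (beq/sll) dual
  cy7 -> i11/i12 (ld/or) dual
  cy8 -> i13 (sll) tail

CYCLES = 9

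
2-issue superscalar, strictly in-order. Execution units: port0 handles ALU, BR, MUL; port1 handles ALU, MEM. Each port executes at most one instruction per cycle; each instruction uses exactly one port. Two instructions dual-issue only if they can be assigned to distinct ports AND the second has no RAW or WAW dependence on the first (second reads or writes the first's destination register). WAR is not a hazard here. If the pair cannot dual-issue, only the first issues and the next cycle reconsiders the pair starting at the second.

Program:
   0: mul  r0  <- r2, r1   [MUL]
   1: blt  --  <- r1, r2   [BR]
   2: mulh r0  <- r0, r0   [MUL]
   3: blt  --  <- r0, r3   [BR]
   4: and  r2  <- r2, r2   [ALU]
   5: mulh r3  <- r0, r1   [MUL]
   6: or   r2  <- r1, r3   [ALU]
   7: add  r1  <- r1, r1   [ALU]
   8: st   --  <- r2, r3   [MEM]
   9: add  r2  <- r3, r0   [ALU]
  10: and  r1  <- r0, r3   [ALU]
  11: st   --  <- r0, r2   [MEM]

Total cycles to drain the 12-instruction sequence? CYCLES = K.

  cy0 -> i0 (mul) no-port MUL/BR
  cy1 -> i1 (blt) no-port BR/MUL
  cy2 -> i2 (mulh) no-port MUL/BR
  cy3 -> i3+i4 (blt;and) dual
  cy4 -> i5 (mulh) RAW r3
  cy5 -> i6+i7 (or;add) dual
  cy6 -> i8+i9 (st;add) dual
  cy7 -> i10+i11 (and;st) dual

CYCLES = 8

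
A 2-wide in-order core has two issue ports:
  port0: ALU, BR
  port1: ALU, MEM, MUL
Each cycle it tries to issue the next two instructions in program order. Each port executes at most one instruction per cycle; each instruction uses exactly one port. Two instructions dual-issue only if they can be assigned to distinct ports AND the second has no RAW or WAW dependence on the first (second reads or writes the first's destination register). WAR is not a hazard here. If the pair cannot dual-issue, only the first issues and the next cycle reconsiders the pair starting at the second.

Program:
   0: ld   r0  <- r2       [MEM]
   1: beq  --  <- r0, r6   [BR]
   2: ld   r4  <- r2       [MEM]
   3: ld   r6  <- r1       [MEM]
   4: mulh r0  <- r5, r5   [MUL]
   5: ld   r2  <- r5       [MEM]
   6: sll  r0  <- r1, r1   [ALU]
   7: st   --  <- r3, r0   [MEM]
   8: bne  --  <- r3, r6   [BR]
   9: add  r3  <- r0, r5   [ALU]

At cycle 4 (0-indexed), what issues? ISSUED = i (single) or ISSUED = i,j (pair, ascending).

ISSUED = 5,6

#0 head=0: ld.MEM i0 RAW r0
#1 head=1: beq.BR+ld.MEM i1&i2 pair
#2 head=3: ld.MEM i3 no-port MEM/MUL
#3 head=4: mulh.MUL i4 no-port MUL/MEM
#4 head=5: ld.MEM+sll.ALU i5&i6 pair
#5 head=7: st.MEM+bne.BR i7&i8 pair
#6 head=9: add.ALU i9 tail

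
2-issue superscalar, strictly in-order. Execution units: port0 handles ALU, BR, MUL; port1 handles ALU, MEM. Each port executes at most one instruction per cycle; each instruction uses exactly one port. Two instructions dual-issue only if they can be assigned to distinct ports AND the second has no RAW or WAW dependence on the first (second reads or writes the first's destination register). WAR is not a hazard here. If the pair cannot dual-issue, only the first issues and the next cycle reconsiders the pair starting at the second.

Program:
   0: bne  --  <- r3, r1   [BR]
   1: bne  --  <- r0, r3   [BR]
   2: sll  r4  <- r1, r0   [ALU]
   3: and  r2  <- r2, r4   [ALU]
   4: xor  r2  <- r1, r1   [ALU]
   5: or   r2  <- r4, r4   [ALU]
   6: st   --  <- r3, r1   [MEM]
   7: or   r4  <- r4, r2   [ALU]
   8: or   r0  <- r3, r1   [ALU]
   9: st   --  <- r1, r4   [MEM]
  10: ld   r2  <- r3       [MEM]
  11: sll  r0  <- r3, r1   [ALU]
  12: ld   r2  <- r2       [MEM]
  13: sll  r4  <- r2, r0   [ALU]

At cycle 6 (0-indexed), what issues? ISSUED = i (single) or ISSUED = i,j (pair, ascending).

[0] i0  bne  -- no-port BR/BR
[1] i1/i2  bne+sll  -- pair
[2] i3  and  -- WAW r2
[3] i4  xor  -- WAW r2
[4] i5/i6  or+st  -- pair
[5] i7/i8  or+or  -- pair
[6] i9  st  -- no-port MEM/MEM
[7] i10/i11  ld+sll  -- pair
[8] i12  ld  -- RAW r2
[9] i13  sll  -- tail

ISSUED = 9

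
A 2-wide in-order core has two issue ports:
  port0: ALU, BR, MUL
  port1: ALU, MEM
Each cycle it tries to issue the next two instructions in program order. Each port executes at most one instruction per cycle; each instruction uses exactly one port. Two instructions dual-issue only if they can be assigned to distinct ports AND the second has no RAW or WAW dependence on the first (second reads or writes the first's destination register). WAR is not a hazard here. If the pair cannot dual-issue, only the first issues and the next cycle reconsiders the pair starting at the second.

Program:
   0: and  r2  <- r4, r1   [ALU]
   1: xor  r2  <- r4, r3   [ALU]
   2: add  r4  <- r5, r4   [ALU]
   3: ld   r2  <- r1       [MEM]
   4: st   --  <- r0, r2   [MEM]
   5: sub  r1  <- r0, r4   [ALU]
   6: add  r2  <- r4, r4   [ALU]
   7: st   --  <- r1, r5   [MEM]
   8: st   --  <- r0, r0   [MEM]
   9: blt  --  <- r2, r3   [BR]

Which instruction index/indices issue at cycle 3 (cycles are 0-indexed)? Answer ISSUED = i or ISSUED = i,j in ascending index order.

[0] i0  and  -- WAW r2
[1] i1/i2  xor add  -- dual
[2] i3  ld  -- no-port MEM/MEM
[3] i4/i5  st sub  -- dual
[4] i6/i7  add st  -- dual
[5] i8/i9  st blt  -- dual

ISSUED = 4,5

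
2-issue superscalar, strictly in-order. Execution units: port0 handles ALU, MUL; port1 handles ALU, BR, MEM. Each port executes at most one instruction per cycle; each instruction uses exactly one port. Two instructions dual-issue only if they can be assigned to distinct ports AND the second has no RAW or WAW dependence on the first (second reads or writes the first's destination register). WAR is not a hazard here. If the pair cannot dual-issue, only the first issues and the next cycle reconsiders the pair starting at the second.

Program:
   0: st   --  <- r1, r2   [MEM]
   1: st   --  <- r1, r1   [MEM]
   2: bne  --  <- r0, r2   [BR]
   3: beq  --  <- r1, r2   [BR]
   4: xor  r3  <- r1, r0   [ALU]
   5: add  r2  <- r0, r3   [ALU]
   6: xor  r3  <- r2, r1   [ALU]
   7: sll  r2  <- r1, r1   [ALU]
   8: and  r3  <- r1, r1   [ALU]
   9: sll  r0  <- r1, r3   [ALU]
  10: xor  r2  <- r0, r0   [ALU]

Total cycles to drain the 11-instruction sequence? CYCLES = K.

[0] i0  st  -- no-port MEM/MEM
[1] i1  st  -- no-port MEM/BR
[2] i2  bne  -- no-port BR/BR
[3] i3/i4  beq/xor  -- 2-wide
[4] i5  add  -- RAW r2
[5] i6/i7  xor/sll  -- 2-wide
[6] i8  and  -- RAW r3
[7] i9  sll  -- RAW r0
[8] i10  xor  -- tail

CYCLES = 9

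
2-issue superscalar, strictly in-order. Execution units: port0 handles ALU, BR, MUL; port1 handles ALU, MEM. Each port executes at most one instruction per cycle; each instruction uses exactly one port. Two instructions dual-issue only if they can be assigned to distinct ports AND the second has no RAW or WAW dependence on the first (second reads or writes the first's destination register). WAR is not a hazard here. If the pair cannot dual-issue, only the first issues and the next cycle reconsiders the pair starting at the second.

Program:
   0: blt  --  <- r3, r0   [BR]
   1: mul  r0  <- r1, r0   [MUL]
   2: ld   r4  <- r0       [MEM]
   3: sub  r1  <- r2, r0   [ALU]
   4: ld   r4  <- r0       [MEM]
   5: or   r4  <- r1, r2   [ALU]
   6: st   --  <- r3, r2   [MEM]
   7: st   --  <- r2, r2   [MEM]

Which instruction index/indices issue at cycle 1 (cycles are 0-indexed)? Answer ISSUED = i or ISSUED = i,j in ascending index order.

ISSUED = 1

  cy0 -> i0 (blt) no-port BR/MUL
  cy1 -> i1 (mul) RAW r0
  cy2 -> i2,i3 (ld;sub) pair
  cy3 -> i4 (ld) WAW r4
  cy4 -> i5,i6 (or;st) pair
  cy5 -> i7 (st) tail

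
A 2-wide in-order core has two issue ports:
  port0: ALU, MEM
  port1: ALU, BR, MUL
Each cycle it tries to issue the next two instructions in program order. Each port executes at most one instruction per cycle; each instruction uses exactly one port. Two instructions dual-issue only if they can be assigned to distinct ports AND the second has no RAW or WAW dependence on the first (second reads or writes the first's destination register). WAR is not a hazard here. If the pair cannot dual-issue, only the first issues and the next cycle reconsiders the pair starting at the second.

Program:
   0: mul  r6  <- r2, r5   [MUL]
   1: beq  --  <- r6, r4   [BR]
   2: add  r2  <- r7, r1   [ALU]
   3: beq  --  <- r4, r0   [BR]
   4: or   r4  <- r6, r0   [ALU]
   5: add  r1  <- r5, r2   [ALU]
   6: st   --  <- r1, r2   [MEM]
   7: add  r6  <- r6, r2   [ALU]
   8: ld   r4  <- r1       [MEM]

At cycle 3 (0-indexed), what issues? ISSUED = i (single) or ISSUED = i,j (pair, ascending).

ISSUED = 5

  cy0 -> i0 (mul) no-port MUL/BR
  cy1 -> i1&i2 (beq+add) 2-wide
  cy2 -> i3&i4 (beq+or) 2-wide
  cy3 -> i5 (add) RAW r1
  cy4 -> i6&i7 (st+add) 2-wide
  cy5 -> i8 (ld) tail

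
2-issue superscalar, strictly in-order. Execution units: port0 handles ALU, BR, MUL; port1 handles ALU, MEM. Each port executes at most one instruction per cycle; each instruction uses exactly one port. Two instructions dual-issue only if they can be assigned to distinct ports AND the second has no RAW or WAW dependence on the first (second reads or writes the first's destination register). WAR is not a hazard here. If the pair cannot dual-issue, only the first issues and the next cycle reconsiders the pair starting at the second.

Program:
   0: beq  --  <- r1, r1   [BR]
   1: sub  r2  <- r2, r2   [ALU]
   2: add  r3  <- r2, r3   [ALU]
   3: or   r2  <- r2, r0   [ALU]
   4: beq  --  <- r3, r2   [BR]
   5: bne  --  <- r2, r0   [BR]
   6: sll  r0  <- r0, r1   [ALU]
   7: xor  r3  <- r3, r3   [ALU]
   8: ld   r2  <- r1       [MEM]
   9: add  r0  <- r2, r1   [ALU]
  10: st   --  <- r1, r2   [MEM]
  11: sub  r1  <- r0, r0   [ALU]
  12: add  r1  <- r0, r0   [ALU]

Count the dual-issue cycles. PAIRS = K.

PAIRS = 5

[0] i0,i1  beq.BR sub.ALU  -- dual
[1] i2,i3  add.ALU or.ALU  -- dual
[2] i4  beq.BR  -- no-port BR/BR
[3] i5,i6  bne.BR sll.ALU  -- dual
[4] i7,i8  xor.ALU ld.MEM  -- dual
[5] i9,i10  add.ALU st.MEM  -- dual
[6] i11  sub.ALU  -- WAW r1
[7] i12  add.ALU  -- tail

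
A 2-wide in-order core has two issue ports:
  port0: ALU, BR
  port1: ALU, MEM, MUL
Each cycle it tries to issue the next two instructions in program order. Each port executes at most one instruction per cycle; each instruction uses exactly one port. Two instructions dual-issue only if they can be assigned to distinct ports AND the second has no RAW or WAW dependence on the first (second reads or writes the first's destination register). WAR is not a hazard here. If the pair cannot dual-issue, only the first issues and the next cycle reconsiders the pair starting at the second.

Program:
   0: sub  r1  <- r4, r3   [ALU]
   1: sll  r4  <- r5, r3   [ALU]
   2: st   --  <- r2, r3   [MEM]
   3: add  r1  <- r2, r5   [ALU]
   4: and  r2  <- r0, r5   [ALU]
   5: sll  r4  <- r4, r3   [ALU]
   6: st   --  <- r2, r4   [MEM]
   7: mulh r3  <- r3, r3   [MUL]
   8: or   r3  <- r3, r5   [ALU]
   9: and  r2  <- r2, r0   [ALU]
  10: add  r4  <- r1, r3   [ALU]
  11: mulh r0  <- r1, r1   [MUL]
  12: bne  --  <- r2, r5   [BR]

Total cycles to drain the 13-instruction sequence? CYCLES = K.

CYCLES = 8

#0 head=0: sub.ALU/sll.ALU i0/i1 2-wide
#1 head=2: st.MEM/add.ALU i2/i3 2-wide
#2 head=4: and.ALU/sll.ALU i4/i5 2-wide
#3 head=6: st.MEM i6 no-port MEM/MUL
#4 head=7: mulh.MUL i7 RAW+WAW r3
#5 head=8: or.ALU/and.ALU i8/i9 2-wide
#6 head=10: add.ALU/mulh.MUL i10/i11 2-wide
#7 head=12: bne.BR i12 tail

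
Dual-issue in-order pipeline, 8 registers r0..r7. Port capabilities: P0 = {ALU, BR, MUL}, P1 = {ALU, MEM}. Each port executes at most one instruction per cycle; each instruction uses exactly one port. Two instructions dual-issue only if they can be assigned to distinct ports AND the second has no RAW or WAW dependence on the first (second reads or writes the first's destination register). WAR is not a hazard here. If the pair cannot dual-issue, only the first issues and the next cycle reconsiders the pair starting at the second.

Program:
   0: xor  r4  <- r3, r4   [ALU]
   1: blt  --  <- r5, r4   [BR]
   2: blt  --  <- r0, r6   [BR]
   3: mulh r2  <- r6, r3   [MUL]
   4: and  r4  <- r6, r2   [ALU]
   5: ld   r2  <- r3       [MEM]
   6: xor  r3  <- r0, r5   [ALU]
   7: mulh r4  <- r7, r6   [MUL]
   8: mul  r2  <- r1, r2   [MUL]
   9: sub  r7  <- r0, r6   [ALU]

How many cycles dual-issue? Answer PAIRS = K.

PAIRS = 3

c0: i0 xor.ALU  RAW r4
c1: i1 blt.BR  no-port BR/BR
c2: i2 blt.BR  no-port BR/MUL
c3: i3 mulh.MUL  RAW r2
c4: i4/i5 and.ALU;ld.MEM  dual
c5: i6/i7 xor.ALU;mulh.MUL  dual
c6: i8/i9 mul.MUL;sub.ALU  dual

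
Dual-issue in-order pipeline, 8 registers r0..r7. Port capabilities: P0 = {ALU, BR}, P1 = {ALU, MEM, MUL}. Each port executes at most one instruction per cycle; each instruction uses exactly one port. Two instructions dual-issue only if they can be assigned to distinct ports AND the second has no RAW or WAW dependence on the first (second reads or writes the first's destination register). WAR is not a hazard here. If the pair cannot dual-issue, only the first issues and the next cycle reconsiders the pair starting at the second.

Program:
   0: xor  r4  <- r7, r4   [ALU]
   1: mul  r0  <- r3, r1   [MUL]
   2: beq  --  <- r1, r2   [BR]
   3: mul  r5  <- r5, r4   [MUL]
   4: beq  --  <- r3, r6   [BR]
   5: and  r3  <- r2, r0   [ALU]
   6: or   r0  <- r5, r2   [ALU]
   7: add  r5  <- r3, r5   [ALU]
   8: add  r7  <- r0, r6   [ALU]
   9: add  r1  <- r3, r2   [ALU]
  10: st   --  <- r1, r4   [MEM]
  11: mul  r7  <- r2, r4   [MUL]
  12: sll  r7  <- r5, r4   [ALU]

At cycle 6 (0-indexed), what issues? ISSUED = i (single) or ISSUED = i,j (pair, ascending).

ISSUED = 11

c0: i0/i1 xor mul  dual
c1: i2/i3 beq mul  dual
c2: i4/i5 beq and  dual
c3: i6/i7 or add  dual
c4: i8/i9 add add  dual
c5: i10 st  no-port MEM/MUL
c6: i11 mul  WAW r7
c7: i12 sll  tail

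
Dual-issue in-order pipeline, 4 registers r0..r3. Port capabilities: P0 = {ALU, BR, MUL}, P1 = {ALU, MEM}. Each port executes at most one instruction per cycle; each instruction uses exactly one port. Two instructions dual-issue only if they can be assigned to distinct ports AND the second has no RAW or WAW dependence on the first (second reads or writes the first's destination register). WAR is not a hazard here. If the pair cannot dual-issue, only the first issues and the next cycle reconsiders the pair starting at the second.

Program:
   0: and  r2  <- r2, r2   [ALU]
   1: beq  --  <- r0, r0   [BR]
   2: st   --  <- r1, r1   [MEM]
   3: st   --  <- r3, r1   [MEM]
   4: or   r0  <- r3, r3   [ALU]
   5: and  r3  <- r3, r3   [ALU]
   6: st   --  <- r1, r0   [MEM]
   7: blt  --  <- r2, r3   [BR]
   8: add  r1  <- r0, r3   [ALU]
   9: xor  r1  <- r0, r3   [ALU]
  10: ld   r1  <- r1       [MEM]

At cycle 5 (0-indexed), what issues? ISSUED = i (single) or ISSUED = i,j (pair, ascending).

ISSUED = 9

c0: i0/i1 and beq  dual
c1: i2 st  no-port MEM/MEM
c2: i3/i4 st or  dual
c3: i5/i6 and st  dual
c4: i7/i8 blt add  dual
c5: i9 xor  RAW+WAW r1
c6: i10 ld  tail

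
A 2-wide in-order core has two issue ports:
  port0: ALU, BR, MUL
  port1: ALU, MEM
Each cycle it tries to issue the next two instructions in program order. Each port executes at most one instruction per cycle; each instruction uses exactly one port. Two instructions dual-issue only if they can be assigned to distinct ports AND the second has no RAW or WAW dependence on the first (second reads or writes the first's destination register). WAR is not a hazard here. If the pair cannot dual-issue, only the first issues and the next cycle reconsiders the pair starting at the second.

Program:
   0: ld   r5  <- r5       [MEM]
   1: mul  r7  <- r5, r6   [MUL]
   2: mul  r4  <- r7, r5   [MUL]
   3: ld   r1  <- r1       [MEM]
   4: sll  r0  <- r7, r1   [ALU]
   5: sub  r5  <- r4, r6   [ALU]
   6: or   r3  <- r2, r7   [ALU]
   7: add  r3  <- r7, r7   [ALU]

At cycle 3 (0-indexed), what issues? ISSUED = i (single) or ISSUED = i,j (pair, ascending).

[0] i0  ld.MEM  -- RAW r5
[1] i1  mul.MUL  -- no-port MUL/MUL
[2] i2,i3  mul.MUL ld.MEM  -- pair
[3] i4,i5  sll.ALU sub.ALU  -- pair
[4] i6  or.ALU  -- WAW r3
[5] i7  add.ALU  -- tail

ISSUED = 4,5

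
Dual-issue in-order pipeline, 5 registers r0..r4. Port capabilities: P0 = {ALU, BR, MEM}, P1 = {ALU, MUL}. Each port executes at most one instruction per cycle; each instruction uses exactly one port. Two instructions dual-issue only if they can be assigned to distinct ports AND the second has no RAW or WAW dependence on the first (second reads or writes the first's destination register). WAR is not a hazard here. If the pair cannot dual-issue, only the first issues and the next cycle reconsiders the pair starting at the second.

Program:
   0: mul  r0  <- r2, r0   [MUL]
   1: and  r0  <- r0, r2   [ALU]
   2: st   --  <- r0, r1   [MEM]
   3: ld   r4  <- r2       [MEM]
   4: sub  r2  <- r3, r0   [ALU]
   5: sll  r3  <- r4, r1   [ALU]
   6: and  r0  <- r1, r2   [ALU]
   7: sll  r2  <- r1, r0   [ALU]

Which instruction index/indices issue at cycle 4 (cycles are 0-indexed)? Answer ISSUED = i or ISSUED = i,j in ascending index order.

ISSUED = 5,6

[0] i0  mul  -- RAW+WAW r0
[1] i1  and  -- RAW r0
[2] i2  st  -- no-port MEM/MEM
[3] i3/i4  ld+sub  -- dual
[4] i5/i6  sll+and  -- dual
[5] i7  sll  -- tail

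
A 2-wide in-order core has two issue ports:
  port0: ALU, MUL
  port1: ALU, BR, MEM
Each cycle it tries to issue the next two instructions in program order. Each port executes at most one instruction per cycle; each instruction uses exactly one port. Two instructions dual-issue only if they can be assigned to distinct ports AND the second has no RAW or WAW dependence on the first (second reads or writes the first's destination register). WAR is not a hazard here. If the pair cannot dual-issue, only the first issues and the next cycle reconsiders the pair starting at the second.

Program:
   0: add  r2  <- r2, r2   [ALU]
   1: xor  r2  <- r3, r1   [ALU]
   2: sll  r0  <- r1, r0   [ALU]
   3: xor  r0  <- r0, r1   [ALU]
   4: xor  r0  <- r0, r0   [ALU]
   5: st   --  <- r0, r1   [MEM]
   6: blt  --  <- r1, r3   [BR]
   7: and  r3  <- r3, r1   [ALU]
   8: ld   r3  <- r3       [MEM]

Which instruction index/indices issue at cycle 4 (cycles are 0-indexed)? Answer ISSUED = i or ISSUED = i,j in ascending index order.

[0] i0  add.ALU  -- WAW r2
[1] i1,i2  xor.ALU;sll.ALU  -- dual
[2] i3  xor.ALU  -- RAW+WAW r0
[3] i4  xor.ALU  -- RAW r0
[4] i5  st.MEM  -- no-port MEM/BR
[5] i6,i7  blt.BR;and.ALU  -- dual
[6] i8  ld.MEM  -- tail

ISSUED = 5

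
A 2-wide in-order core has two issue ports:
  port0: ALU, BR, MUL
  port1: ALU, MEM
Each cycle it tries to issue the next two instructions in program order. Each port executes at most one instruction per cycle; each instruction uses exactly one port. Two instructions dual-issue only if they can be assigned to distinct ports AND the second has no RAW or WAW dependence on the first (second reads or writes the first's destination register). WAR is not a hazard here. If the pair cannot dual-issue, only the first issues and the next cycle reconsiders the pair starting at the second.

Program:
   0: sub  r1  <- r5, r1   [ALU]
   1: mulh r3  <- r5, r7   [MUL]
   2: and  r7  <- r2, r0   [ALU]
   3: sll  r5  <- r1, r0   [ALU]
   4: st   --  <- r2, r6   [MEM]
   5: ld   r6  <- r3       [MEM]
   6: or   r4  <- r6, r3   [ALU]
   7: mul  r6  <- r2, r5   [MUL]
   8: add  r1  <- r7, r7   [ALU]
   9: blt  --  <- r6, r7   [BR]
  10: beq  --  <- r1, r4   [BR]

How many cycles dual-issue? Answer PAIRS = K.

0. sub mulh @i0/i1  | pair
1. and sll @i2/i3  | pair
2. st @i4  | no-port MEM/MEM
3. ld @i5  | RAW r6
4. or mul @i6/i7  | pair
5. add blt @i8/i9  | pair
6. beq @i10  | tail

PAIRS = 4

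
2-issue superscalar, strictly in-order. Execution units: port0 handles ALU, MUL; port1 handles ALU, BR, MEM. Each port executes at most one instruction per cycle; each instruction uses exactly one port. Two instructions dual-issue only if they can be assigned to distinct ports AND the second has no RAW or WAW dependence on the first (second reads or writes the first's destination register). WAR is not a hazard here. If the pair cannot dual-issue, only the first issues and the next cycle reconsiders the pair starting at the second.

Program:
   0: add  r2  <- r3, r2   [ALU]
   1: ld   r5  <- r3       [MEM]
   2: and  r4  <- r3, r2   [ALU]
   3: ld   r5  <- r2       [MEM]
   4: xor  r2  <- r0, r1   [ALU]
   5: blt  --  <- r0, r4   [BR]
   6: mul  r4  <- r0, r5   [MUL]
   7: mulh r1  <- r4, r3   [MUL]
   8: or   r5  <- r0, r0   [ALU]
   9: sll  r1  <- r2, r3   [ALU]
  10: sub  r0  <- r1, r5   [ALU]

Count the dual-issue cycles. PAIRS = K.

#0 head=0: add+ld i0+i1 pair
#1 head=2: and+ld i2+i3 pair
#2 head=4: xor+blt i4+i5 pair
#3 head=6: mul i6 no-port MUL/MUL
#4 head=7: mulh+or i7+i8 pair
#5 head=9: sll i9 RAW r1
#6 head=10: sub i10 tail

PAIRS = 4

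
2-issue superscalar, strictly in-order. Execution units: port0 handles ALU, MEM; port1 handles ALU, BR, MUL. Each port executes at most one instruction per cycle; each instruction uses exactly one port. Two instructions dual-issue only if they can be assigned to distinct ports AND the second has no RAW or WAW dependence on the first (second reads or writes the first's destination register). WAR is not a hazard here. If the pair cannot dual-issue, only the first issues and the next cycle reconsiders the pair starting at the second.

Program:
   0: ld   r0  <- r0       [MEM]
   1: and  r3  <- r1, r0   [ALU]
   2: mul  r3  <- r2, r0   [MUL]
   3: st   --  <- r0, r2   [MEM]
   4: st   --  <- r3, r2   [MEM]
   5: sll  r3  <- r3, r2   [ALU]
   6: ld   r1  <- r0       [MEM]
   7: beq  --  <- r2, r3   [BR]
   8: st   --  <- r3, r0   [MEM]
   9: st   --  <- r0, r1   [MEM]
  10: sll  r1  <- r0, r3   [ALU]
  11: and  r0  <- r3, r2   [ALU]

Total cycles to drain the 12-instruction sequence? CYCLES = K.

t=0 i0:ld ; RAW r0
t=1 i1:and ; WAW r3
t=2 i2+i3:mul;st ; 2-wide
t=3 i4+i5:st;sll ; 2-wide
t=4 i6+i7:ld;beq ; 2-wide
t=5 i8:st ; no-port MEM/MEM
t=6 i9+i10:st;sll ; 2-wide
t=7 i11:and ; tail

CYCLES = 8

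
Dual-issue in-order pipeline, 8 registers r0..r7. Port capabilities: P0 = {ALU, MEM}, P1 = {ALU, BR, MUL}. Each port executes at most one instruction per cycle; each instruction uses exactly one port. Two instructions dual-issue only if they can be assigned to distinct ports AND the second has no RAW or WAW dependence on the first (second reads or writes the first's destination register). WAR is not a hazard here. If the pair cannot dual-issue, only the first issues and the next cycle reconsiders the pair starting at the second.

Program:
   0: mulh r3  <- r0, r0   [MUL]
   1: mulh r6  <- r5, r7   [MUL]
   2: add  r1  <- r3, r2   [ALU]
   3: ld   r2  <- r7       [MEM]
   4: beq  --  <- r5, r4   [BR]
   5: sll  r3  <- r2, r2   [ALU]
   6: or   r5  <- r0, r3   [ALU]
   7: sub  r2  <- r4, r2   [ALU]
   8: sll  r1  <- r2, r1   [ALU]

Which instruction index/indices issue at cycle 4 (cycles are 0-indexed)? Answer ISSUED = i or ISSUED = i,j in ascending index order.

[0] i0  mulh  -- no-port MUL/MUL
[1] i1,i2  mulh/add  -- dual
[2] i3,i4  ld/beq  -- dual
[3] i5  sll  -- RAW r3
[4] i6,i7  or/sub  -- dual
[5] i8  sll  -- tail

ISSUED = 6,7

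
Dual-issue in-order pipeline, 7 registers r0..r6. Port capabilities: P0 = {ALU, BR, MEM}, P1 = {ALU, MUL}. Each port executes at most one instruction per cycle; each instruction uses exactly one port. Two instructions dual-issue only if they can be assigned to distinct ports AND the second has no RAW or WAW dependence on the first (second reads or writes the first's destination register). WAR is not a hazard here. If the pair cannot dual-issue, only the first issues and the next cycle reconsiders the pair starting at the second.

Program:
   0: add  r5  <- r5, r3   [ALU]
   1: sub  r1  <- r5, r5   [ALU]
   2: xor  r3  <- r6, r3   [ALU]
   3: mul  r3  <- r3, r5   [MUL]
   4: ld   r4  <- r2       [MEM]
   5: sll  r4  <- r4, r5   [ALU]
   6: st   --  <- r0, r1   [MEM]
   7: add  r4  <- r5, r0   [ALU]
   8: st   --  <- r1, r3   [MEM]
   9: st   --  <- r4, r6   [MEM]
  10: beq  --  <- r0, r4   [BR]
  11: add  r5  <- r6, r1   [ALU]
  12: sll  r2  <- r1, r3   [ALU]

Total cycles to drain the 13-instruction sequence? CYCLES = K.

#0 head=0: add i0 RAW r5
#1 head=1: sub;xor i1&i2 pair
#2 head=3: mul;ld i3&i4 pair
#3 head=5: sll;st i5&i6 pair
#4 head=7: add;st i7&i8 pair
#5 head=9: st i9 no-port MEM/BR
#6 head=10: beq;add i10&i11 pair
#7 head=12: sll i12 tail

CYCLES = 8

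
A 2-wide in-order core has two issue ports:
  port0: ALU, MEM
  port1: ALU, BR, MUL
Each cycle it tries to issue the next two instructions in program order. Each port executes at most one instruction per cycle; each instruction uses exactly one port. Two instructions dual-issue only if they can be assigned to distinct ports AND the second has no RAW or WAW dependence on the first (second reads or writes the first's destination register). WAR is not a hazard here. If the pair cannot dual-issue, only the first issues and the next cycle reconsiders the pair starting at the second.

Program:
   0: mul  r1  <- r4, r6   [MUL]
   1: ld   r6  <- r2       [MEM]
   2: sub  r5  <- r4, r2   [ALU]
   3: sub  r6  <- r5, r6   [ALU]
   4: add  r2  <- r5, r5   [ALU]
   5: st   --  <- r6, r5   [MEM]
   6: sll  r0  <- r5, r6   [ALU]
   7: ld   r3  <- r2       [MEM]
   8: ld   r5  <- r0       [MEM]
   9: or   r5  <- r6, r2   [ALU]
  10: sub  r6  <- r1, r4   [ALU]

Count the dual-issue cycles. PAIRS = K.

[0] i0+i1  mul.MUL+ld.MEM  -- dual
[1] i2  sub.ALU  -- RAW r5
[2] i3+i4  sub.ALU+add.ALU  -- dual
[3] i5+i6  st.MEM+sll.ALU  -- dual
[4] i7  ld.MEM  -- no-port MEM/MEM
[5] i8  ld.MEM  -- WAW r5
[6] i9+i10  or.ALU+sub.ALU  -- dual

PAIRS = 4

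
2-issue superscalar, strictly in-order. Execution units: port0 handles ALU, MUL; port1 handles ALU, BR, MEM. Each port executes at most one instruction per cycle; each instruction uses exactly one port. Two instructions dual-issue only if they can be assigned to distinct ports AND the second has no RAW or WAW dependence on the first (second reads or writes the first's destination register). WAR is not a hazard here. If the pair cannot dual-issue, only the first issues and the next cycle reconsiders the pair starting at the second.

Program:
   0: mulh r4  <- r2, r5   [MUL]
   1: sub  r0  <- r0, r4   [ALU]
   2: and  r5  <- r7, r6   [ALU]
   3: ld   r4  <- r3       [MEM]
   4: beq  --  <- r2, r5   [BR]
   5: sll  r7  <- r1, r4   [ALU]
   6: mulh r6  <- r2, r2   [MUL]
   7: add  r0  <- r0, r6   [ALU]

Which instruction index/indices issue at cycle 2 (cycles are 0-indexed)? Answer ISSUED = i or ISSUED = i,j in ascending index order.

[0] i0  mulh  -- RAW r4
[1] i1,i2  sub+and  -- 2-wide
[2] i3  ld  -- no-port MEM/BR
[3] i4,i5  beq+sll  -- 2-wide
[4] i6  mulh  -- RAW r6
[5] i7  add  -- tail

ISSUED = 3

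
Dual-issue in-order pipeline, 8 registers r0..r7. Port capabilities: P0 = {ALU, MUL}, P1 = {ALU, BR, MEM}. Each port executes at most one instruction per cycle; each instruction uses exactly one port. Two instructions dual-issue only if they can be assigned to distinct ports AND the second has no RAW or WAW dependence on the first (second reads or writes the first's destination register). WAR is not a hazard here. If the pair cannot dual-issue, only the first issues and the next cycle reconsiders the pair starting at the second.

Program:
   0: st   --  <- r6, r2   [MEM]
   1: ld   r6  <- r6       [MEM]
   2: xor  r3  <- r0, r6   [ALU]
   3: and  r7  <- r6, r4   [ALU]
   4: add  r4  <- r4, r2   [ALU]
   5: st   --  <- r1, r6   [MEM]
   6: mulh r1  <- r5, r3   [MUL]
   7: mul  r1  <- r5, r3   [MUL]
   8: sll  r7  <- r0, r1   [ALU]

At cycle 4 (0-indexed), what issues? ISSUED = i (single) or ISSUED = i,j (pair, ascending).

ISSUED = 6

[0] i0  st  -- no-port MEM/MEM
[1] i1  ld  -- RAW r6
[2] i2&i3  xor and  -- pair
[3] i4&i5  add st  -- pair
[4] i6  mulh  -- no-port MUL/MUL
[5] i7  mul  -- RAW r1
[6] i8  sll  -- tail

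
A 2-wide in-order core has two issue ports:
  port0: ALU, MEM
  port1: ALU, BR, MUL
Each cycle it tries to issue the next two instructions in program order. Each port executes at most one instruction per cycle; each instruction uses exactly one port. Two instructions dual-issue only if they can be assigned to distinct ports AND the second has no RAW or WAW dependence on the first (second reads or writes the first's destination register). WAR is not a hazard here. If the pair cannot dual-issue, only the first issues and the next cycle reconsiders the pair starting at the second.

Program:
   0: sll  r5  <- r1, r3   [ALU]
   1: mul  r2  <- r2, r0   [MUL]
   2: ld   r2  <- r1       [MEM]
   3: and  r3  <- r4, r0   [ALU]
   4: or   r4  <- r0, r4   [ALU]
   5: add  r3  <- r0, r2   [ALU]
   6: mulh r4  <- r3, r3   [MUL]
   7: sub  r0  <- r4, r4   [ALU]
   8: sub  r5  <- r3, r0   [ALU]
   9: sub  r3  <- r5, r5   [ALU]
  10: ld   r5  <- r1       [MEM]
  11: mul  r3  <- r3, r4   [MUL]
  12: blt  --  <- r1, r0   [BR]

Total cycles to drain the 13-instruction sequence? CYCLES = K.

CYCLES = 9

  cy0 -> i0&i1 (sll/mul) 2-wide
  cy1 -> i2&i3 (ld/and) 2-wide
  cy2 -> i4&i5 (or/add) 2-wide
  cy3 -> i6 (mulh) RAW r4
  cy4 -> i7 (sub) RAW r0
  cy5 -> i8 (sub) RAW r5
  cy6 -> i9&i10 (sub/ld) 2-wide
  cy7 -> i11 (mul) no-port MUL/BR
  cy8 -> i12 (blt) tail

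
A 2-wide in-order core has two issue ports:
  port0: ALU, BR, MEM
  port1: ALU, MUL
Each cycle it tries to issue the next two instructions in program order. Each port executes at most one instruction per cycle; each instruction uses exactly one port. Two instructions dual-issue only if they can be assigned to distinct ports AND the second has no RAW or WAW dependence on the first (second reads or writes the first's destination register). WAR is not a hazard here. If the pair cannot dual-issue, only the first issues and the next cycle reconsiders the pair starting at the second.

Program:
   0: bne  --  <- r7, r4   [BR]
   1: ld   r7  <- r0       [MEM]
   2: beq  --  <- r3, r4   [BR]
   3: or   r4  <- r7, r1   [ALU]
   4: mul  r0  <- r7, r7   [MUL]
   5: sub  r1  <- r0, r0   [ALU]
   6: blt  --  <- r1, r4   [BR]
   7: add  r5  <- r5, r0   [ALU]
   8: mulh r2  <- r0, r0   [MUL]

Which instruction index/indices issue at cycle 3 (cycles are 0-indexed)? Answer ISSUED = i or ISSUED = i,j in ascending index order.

#0 head=0: bne i0 no-port BR/MEM
#1 head=1: ld i1 no-port MEM/BR
#2 head=2: beq/or i2,i3 2-wide
#3 head=4: mul i4 RAW r0
#4 head=5: sub i5 RAW r1
#5 head=6: blt/add i6,i7 2-wide
#6 head=8: mulh i8 tail

ISSUED = 4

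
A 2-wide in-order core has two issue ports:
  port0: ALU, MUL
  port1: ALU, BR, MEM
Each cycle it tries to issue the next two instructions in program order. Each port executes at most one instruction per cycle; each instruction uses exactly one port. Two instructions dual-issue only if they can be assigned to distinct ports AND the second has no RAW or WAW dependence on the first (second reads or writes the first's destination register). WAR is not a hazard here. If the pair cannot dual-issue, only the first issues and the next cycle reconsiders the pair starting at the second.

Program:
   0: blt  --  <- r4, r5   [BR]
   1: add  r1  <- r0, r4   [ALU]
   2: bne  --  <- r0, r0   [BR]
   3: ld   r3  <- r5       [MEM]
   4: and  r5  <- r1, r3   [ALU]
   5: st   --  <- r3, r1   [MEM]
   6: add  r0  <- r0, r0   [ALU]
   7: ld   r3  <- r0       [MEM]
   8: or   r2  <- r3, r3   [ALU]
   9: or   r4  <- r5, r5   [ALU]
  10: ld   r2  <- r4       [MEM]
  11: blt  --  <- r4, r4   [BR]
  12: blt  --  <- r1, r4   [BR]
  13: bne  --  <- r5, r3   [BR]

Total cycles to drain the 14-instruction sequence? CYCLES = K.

CYCLES = 11

#0 head=0: blt/add i0&i1 dual
#1 head=2: bne i2 no-port BR/MEM
#2 head=3: ld i3 RAW r3
#3 head=4: and/st i4&i5 dual
#4 head=6: add i6 RAW r0
#5 head=7: ld i7 RAW r3
#6 head=8: or/or i8&i9 dual
#7 head=10: ld i10 no-port MEM/BR
#8 head=11: blt i11 no-port BR/BR
#9 head=12: blt i12 no-port BR/BR
#10 head=13: bne i13 tail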